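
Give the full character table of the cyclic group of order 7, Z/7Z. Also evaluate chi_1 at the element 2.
Character table of Z/7Z (irreps indexed chi_0,...,chi_6 with chi_k(m) = zeta_7^(k*m), zeta_7 = exp(2*pi*i/7)):
  irrep \ class  {0} (size 1)  {1} (size 1)    {2} (size 1)    {3} (size 1)    {4} (size 1)    {5} (size 1)    {6} (size 1)  
  chi_0          1             1               1               1               1               1               1             
  chi_1          1             exp(2*I*pi/7)   exp(4*I*pi/7)   exp(6*I*pi/7)   exp(-6*I*pi/7)  exp(-4*I*pi/7)  exp(-2*I*pi/7)
  chi_2          1             exp(4*I*pi/7)   exp(-6*I*pi/7)  exp(-2*I*pi/7)  exp(2*I*pi/7)   exp(6*I*pi/7)   exp(-4*I*pi/7)
  chi_3          1             exp(6*I*pi/7)   exp(-2*I*pi/7)  exp(4*I*pi/7)   exp(-4*I*pi/7)  exp(2*I*pi/7)   exp(-6*I*pi/7)
  chi_4          1             exp(-6*I*pi/7)  exp(2*I*pi/7)   exp(-4*I*pi/7)  exp(4*I*pi/7)   exp(-2*I*pi/7)  exp(6*I*pi/7) 
  chi_5          1             exp(-4*I*pi/7)  exp(6*I*pi/7)   exp(2*I*pi/7)   exp(-2*I*pi/7)  exp(-6*I*pi/7)  exp(4*I*pi/7) 
  chi_6          1             exp(-2*I*pi/7)  exp(-4*I*pi/7)  exp(-6*I*pi/7)  exp(6*I*pi/7)   exp(4*I*pi/7)   exp(2*I*pi/7) 

Spot check: chi_1(2) = zeta_7^(1*2) = zeta_7^2 = exp(4*I*pi/7).

Working: Z/7Z is abelian, so all 7 irreducible complex representations are 1-dimensional. They are given by chi_k(m) = zeta_7^(k*m) for k = 0,...,6. Row orthogonality: sum_m chi_k(m) conj(chi_l(m)) = 7 * [k = l].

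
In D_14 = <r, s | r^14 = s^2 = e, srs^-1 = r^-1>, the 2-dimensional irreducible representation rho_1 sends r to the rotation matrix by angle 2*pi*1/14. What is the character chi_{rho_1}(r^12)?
chi_{rho_1}(r^12) = 2*cos(2*pi*1*12/14) = 2*cos(2*pi/7)

Solution. rho_1(r^12) is rotation by angle 2*pi*1*12/14, whose trace is 2*cos(2*pi*1*12/14) = 2*cos(2*pi/7).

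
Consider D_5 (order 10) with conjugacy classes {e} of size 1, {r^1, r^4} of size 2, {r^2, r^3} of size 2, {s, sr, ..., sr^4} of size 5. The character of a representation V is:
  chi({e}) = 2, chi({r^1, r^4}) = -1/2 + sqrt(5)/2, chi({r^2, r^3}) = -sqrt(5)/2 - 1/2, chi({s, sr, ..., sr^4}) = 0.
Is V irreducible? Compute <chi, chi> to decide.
Irreducible: <chi, chi> = 1.

Proof sketch: <chi, chi> = (1/|G|) sum_C |C| * |chi(C)|^2 = (1/10)[1*|2|^2 + 2*|-1/2 + sqrt(5)/2|^2 + 2*|-sqrt(5)/2 - 1/2|^2 + 5*|0|^2]
  = (1/10)[(4) + (3 - sqrt(5)) + (sqrt(5) + 3) + (0)] = 10/10 = 1.
A character is irreducible iff <chi, chi> = 1, so this representation is irreducible.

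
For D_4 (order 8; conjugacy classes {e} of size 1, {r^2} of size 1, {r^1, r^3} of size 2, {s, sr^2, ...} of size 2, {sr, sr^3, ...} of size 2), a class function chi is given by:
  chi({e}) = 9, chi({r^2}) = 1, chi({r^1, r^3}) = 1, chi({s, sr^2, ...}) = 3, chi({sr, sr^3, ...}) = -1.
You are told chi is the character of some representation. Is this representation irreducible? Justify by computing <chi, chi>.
Not irreducible (reducible): <chi, chi> = 13 > 1.

Solution. <chi, chi> = (1/|G|) sum_C |C| * |chi(C)|^2 = (1/8)[1*|9|^2 + 1*|1|^2 + 2*|1|^2 + 2*|3|^2 + 2*|-1|^2]
  = (1/8)[(81) + (1) + (2) + (18) + (2)] = 104/8 = 13.
A character is irreducible iff <chi, chi> = 1, so this representation is reducible.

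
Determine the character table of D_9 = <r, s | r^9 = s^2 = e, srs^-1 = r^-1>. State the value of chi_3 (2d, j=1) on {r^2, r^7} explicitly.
Conjugacy classes: {e} of size 1, {r^1, r^8} of size 2, {r^2, r^7} of size 2, {r^3, r^6} of size 2, {r^4, r^5} of size 2, {s, sr, ..., sr^8} of size 9.
Character table:
  irrep \ class              {e} (size 1)  {r^1, r^8} (size 2)  {r^2, r^7} (size 2)  {r^3, r^6} (size 2)  {r^4, r^5} (size 2)  {s, sr, ..., sr^8} (size 9)
  chi_1 (triv)               1             1                    1                    1                    1                    1                          
  chi_2 (sign: r->1, s->-1)  1             1                    1                    1                    1                    -1                         
  chi_3 (2d, j=1)            2             2*cos(2*pi/9)        2*cos(4*pi/9)        -1                   -2*cos(pi/9)         0                          
  chi_4 (2d, j=2)            2             2*cos(4*pi/9)        -2*cos(pi/9)         -1                   2*cos(2*pi/9)        0                          
  chi_5 (2d, j=3)            2             -1                   -1                   2                    -1                   0                          
  chi_6 (2d, j=4)            2             -2*cos(pi/9)         2*cos(2*pi/9)        -1                   2*cos(4*pi/9)        0                          

Spot check: chi_3 (2d, j=1) on {r^2, r^7} = 2*cos(4*pi/9).

Working: D_9 has order 2*9 = 18 with 6 conjugacy classes, hence 6 irreducibles. Sum of squared dims 1 + 1 + 4 + 4 + 4 + 4 = 18 = |G|. Linear characters come from the abelianisation; the 2-dimensional irreps have character r^k -> 2*cos(2*pi*j*k/9), reflections -> 0.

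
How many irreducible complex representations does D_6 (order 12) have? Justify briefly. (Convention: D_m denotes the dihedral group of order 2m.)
6

Derivation: The number of irreducible complex representations of a finite group equals its number of conjugacy classes. D_6 has 6 conjugacy classes (n/2 + 3 for n even), so D_6 (order 12) has exactly 6 irreducible complex representations.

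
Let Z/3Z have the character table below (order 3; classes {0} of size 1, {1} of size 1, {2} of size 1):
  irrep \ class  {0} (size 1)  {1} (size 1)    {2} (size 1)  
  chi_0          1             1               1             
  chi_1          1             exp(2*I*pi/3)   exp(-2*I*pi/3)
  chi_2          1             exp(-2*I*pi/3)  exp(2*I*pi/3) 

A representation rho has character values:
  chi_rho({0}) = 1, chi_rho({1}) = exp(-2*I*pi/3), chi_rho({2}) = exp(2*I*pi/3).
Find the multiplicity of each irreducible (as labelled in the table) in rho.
Multiplicities: chi_0: 0, chi_1: 0, chi_2: 1.

Proof sketch: Use <chi_rho, chi> = (1/|G|) sum_C |C| * chi_rho(C) * conj(chi(C)) with |G| = 3 for each irreducible chi in the table:
  <chi_rho, chi_0> = (1/3)[1*(1)*conj(1) + 1*(exp(-2*I*pi/3))*conj(1) + 1*(exp(2*I*pi/3))*conj(1)]
      = (1/3)[(1) + (exp(-2*I*pi/3)) + (exp(2*I*pi/3))] = 0/3 = 0
  <chi_rho, chi_1> = (1/3)[1*(1)*conj(1) + 1*(exp(-2*I*pi/3))*conj(exp(2*I*pi/3)) + 1*(exp(2*I*pi/3))*conj(exp(-2*I*pi/3))]
      = (1/3)[(1) + (exp(2*I*pi/3)) + (exp(-2*I*pi/3))] = 0/3 = 0
  <chi_rho, chi_2> = (1/3)[1*(1)*conj(1) + 1*(exp(-2*I*pi/3))*conj(exp(-2*I*pi/3)) + 1*(exp(2*I*pi/3))*conj(exp(2*I*pi/3))]
      = (1/3)[(1) + (1) + (1)] = 3/3 = 1
(Exp terms are combined using exp(i*s)*conj(exp(i*t)) = exp(i*(s-t)), and sums of them are collapsed using the identity that for every m > 1 the m distinct m-th roots of unity sum to 0, e.g. 1 + exp(2*I*pi/3) + exp(-2*I*pi/3) = 0.)
Dimension check: dim(rho) = sum (mult * dim) = 0*1 + 0*1 + 1*1 = 1 = chi_rho(e) = 1.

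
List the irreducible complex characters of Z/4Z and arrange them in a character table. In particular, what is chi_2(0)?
Character table of Z/4Z (irreps indexed chi_0,...,chi_3 with chi_k(m) = zeta_4^(k*m), zeta_4 = exp(2*pi*i/4)):
  irrep \ class  {0} (size 1)  {1} (size 1)  {2} (size 1)  {3} (size 1)
  chi_0          1             1             1             1           
  chi_1          1             I             -1            -I          
  chi_2          1             -1            1             -1          
  chi_3          1             -I            -1            I           

Spot check: chi_2(0) = zeta_4^(2*0) = zeta_4^0 = 1.

Explanation: Z/4Z is abelian, so all 4 irreducible complex representations are 1-dimensional. They are given by chi_k(m) = zeta_4^(k*m) for k = 0,...,3. Row orthogonality: sum_m chi_k(m) conj(chi_l(m)) = 4 * [k = l].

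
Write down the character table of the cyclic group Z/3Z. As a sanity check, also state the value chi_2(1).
Character table of Z/3Z (irreps indexed chi_0,...,chi_2 with chi_k(m) = zeta_3^(k*m), zeta_3 = exp(2*pi*i/3)):
  irrep \ class  {0} (size 1)  {1} (size 1)    {2} (size 1)  
  chi_0          1             1               1             
  chi_1          1             exp(2*I*pi/3)   exp(-2*I*pi/3)
  chi_2          1             exp(-2*I*pi/3)  exp(2*I*pi/3) 

Spot check: chi_2(1) = zeta_3^(2*1) = zeta_3^2 = exp(-2*I*pi/3).

Why: Z/3Z is abelian, so all 3 irreducible complex representations are 1-dimensional. They are given by chi_k(m) = zeta_3^(k*m) for k = 0,...,2. Row orthogonality: sum_m chi_k(m) conj(chi_l(m)) = 3 * [k = l].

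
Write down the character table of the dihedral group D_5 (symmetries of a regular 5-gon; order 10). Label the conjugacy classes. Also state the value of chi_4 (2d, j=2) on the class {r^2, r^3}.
Conjugacy classes: {e} of size 1, {r^1, r^4} of size 2, {r^2, r^3} of size 2, {s, sr, ..., sr^4} of size 5.
Character table:
  irrep \ class              {e} (size 1)  {r^1, r^4} (size 2)  {r^2, r^3} (size 2)  {s, sr, ..., sr^4} (size 5)
  chi_1 (triv)               1             1                    1                    1                          
  chi_2 (sign: r->1, s->-1)  1             1                    1                    -1                         
  chi_3 (2d, j=1)            2             -1/2 + sqrt(5)/2     -sqrt(5)/2 - 1/2     0                          
  chi_4 (2d, j=2)            2             -sqrt(5)/2 - 1/2     -1/2 + sqrt(5)/2     0                          

Spot check: chi_4 (2d, j=2) on {r^2, r^3} = -1/2 + sqrt(5)/2.

Solution. D_5 has order 2*5 = 10 with 4 conjugacy classes, hence 4 irreducibles. Sum of squared dims 1 + 1 + 4 + 4 = 10 = |G|. Linear characters come from the abelianisation; the 2-dimensional irreps have character r^k -> 2*cos(2*pi*j*k/5), reflections -> 0.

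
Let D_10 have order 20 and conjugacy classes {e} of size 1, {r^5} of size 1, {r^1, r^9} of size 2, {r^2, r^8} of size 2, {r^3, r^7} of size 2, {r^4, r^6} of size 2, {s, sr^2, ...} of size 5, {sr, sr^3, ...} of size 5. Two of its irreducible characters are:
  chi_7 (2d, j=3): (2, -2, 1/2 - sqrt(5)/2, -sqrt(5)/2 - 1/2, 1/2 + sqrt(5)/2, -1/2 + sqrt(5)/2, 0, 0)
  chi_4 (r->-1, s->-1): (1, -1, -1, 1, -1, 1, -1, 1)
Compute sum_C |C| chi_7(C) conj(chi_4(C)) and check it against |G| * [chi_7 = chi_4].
Sum = 0; so <chi_7, chi_4> = 0 (distinct irreducibles are orthogonal).

Explanation: Compute term by term over conjugacy classes (|C| * chi_7(C) * conj(chi_4(C))):
  1*(2)*conj(1) + 1*(-2)*conj(-1) + 2*(1/2 - sqrt(5)/2)*conj(-1) + 2*(-sqrt(5)/2 - 1/2)*conj(1) + 2*(1/2 + sqrt(5)/2)*conj(-1) + 2*(-1/2 + sqrt(5)/2)*conj(1) + 5*(0)*conj(-1) + 5*(0)*conj(1)
  = (2) + (2) + (-1 + sqrt(5)) + (-sqrt(5) - 1) + (-sqrt(5) - 1) + (-1 + sqrt(5)) + (0) + (0)
  = 0.
Dividing by |G| = 20 gives 0/20 = 0, matching the row-orthogonality relation <chi_7, chi_4> = [chi_7 = chi_4].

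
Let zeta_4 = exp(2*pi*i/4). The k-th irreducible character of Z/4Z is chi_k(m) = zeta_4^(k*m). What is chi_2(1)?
chi_2(1) = zeta_4^2 = -1

Solution. chi_2(1) = zeta_4^(2*1) = zeta_4^2. Since zeta_4^4 = 1, this equals zeta_4^2 = exp(2*pi*i*2/4) = -1.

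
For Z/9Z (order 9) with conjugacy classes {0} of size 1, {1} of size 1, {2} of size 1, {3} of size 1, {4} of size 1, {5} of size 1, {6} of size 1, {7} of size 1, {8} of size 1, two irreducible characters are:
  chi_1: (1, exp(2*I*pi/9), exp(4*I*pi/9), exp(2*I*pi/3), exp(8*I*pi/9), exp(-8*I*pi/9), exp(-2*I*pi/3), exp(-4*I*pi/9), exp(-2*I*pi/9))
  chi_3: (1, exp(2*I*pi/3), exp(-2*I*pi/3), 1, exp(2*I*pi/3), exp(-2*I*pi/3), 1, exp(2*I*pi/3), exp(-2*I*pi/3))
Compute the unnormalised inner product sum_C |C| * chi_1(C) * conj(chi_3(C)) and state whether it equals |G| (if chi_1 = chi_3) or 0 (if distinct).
Sum = 0; so <chi_1, chi_3> = 0 (distinct irreducibles are orthogonal).

Derivation: Compute term by term over conjugacy classes (|C| * chi_1(C) * conj(chi_3(C))):
  1*(1)*conj(1) + 1*(exp(2*I*pi/9))*conj(exp(2*I*pi/3)) + 1*(exp(4*I*pi/9))*conj(exp(-2*I*pi/3)) + 1*(exp(2*I*pi/3))*conj(1) + 1*(exp(8*I*pi/9))*conj(exp(2*I*pi/3)) + 1*(exp(-8*I*pi/9))*conj(exp(-2*I*pi/3)) + 1*(exp(-2*I*pi/3))*conj(1) + 1*(exp(-4*I*pi/9))*conj(exp(2*I*pi/3)) + 1*(exp(-2*I*pi/9))*conj(exp(-2*I*pi/3))
  = (1) + (exp(-4*I*pi/9)) + (exp(-8*I*pi/9)) + (exp(2*I*pi/3)) + (exp(2*I*pi/9)) + (exp(-2*I*pi/9)) + (exp(-2*I*pi/3)) + (exp(8*I*pi/9)) + (exp(4*I*pi/9))
  = 0.
(Exp terms are combined using exp(i*s)*conj(exp(i*t)) = exp(i*(s-t)), and sums of them are collapsed using the identity that for every m > 1 the m distinct m-th roots of unity sum to 0, e.g. 1 + exp(2*I*pi/3) + exp(-2*I*pi/3) = 0.)
Dividing by |G| = 9 gives 0/9 = 0, matching the row-orthogonality relation <chi_1, chi_3> = [chi_1 = chi_3].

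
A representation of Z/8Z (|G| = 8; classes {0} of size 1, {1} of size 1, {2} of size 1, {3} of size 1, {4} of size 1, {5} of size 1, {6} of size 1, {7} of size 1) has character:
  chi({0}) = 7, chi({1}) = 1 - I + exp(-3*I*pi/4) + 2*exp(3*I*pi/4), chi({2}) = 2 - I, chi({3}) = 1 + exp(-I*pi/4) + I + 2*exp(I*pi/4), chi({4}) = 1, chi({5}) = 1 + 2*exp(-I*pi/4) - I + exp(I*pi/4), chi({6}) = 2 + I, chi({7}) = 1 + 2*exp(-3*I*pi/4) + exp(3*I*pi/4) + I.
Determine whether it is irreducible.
Not irreducible (reducible): <chi, chi> = 11 > 1.

Explanation: <chi, chi> = (1/|G|) sum_C |C| * |chi(C)|^2 = (1/8)[1*|7|^2 + 1*|1 - I + exp(-3*I*pi/4) + 2*exp(3*I*pi/4)|^2 + 1*|2 - I|^2 + 1*|1 + exp(-I*pi/4) + I + 2*exp(I*pi/4)|^2 + 1*|1|^2 + 1*|1 + 2*exp(-I*pi/4) - I + exp(I*pi/4)|^2 + 1*|2 + I|^2 + 1*|1 + 2*exp(-3*I*pi/4) + exp(3*I*pi/4) + I|^2]
  = (1/8)[(49) + (7 + 4*exp(-3*I*pi/4) - exp(-I*pi/4) + 3*exp(3*I*pi/4)) + (5) + (7 + 3*exp(-I*pi/4) - exp(3*I*pi/4) + 4*exp(I*pi/4)) + (1) + (7 + 3*exp(-I*pi/4) - exp(3*I*pi/4) + 4*exp(I*pi/4)) + (5) + (7 + 4*exp(-3*I*pi/4) - exp(-I*pi/4) + 3*exp(3*I*pi/4))] = 88/8 = 11.
(Exp terms are combined using exp(i*s)*conj(exp(i*t)) = exp(i*(s-t)), and sums of them are collapsed using the identity that for every m > 1 the m distinct m-th roots of unity sum to 0, e.g. 1 + exp(2*I*pi/3) + exp(-2*I*pi/3) = 0.)
A character is irreducible iff <chi, chi> = 1, so this representation is reducible.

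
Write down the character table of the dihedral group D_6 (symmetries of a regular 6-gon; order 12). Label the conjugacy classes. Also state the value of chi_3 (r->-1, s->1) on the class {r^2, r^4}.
Conjugacy classes: {e} of size 1, {r^3} of size 1, {r^1, r^5} of size 2, {r^2, r^4} of size 2, {s, sr^2, ...} of size 3, {sr, sr^3, ...} of size 3.
Character table:
  irrep \ class              {e} (size 1)  {r^3} (size 1)  {r^1, r^5} (size 2)  {r^2, r^4} (size 2)  {s, sr^2, ...} (size 3)  {sr, sr^3, ...} (size 3)
  chi_1 (triv)               1             1               1                    1                    1                        1                       
  chi_2 (sign: r->1, s->-1)  1             1               1                    1                    -1                       -1                      
  chi_3 (r->-1, s->1)        1             -1              -1                   1                    1                        -1                      
  chi_4 (r->-1, s->-1)       1             -1              -1                   1                    -1                       1                       
  chi_5 (2d, j=1)            2             -2              1                    -1                   0                        0                       
  chi_6 (2d, j=2)            2             2               -1                   -1                   0                        0                       

Spot check: chi_3 (r->-1, s->1) on {r^2, r^4} = 1.

Why: D_6 has order 2*6 = 12 with 6 conjugacy classes, hence 6 irreducibles. Sum of squared dims 1 + 1 + 1 + 1 + 4 + 4 = 12 = |G|. Linear characters come from the abelianisation; the 2-dimensional irreps have character r^k -> 2*cos(2*pi*j*k/6), reflections -> 0.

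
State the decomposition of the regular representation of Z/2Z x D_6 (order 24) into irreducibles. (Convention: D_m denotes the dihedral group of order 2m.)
Each irreducible V_i of dimension d_i appears with multiplicity d_i, i.e. rho_reg = (direct sum over all irreducibles V_i) d_i V_i. The irreducible dimensions for Z/2Z x D_6 are 1, 1, 1, 1, 1, 1, 1, 1, 2, 2, 2, 2: 8 irreducibles of dimension 1, each with multiplicity 1; 4 irreducibles of dimension 2, each with multiplicity 2. Total dimension 8*1*1 + 4*2*2 = 24 = |G|.

Derivation: General theorem: in the regular representation of a finite group G, each irreducible appears with multiplicity equal to its dimension. Check: dim(rho_reg) = sum d_i^2 = 1 + 1 + 1 + 1 + 1 + 1 + 1 + 1 + 4 + 4 + 4 + 4 = 24 = |G|.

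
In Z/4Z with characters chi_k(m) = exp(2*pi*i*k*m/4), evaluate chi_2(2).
chi_2(2) = zeta_4^4 = 1

Details: chi_2(2) = zeta_4^(2*2) = zeta_4^4. Since zeta_4^4 = 1, this equals zeta_4^0 = exp(2*pi*i*0/4) = 1.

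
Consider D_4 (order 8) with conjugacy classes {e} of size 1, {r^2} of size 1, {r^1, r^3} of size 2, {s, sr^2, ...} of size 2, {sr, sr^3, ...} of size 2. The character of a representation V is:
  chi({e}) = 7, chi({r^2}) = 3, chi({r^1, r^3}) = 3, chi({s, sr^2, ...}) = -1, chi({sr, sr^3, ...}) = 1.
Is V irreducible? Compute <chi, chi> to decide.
Not irreducible (reducible): <chi, chi> = 10 > 1.

Details: <chi, chi> = (1/|G|) sum_C |C| * |chi(C)|^2 = (1/8)[1*|7|^2 + 1*|3|^2 + 2*|3|^2 + 2*|-1|^2 + 2*|1|^2]
  = (1/8)[(49) + (9) + (18) + (2) + (2)] = 80/8 = 10.
A character is irreducible iff <chi, chi> = 1, so this representation is reducible.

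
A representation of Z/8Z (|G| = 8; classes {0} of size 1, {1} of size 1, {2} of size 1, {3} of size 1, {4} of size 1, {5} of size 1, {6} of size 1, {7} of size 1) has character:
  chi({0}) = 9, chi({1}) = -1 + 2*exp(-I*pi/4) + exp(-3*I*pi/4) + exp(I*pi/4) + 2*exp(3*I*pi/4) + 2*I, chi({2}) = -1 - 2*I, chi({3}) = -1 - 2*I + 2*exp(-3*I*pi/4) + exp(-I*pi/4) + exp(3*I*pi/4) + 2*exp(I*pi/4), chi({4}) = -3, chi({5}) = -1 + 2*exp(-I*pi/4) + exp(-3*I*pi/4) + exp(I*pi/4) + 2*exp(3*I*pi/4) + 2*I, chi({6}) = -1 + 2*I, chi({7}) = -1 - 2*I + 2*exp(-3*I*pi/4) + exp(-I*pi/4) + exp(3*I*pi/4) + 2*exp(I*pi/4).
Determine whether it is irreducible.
Not irreducible (reducible): <chi, chi> = 15 > 1.

Working: <chi, chi> = (1/|G|) sum_C |C| * |chi(C)|^2 = (1/8)[1*|9|^2 + 1*|-1 + 2*exp(-I*pi/4) + exp(-3*I*pi/4) + exp(I*pi/4) + 2*exp(3*I*pi/4) + 2*I|^2 + 1*|-1 - 2*I|^2 + 1*|-1 - 2*I + 2*exp(-3*I*pi/4) + exp(-I*pi/4) + exp(3*I*pi/4) + 2*exp(I*pi/4)|^2 + 1*|-3|^2 + 1*|-1 + 2*exp(-I*pi/4) + exp(-3*I*pi/4) + exp(I*pi/4) + 2*exp(3*I*pi/4) + 2*I|^2 + 1*|-1 + 2*I|^2 + 1*|-1 - 2*I + 2*exp(-3*I*pi/4) + exp(-I*pi/4) + exp(3*I*pi/4) + 2*exp(I*pi/4)|^2]
  = (1/8)[(81) + (5) + (5) + (5) + (9) + (5) + (5) + (5)] = 120/8 = 15.
(Exp terms are combined using exp(i*s)*conj(exp(i*t)) = exp(i*(s-t)), and sums of them are collapsed using the identity that for every m > 1 the m distinct m-th roots of unity sum to 0, e.g. 1 + exp(2*I*pi/3) + exp(-2*I*pi/3) = 0.)
A character is irreducible iff <chi, chi> = 1, so this representation is reducible.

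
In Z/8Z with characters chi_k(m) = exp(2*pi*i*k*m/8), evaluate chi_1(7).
chi_1(7) = zeta_8^7 = exp(-I*pi/4)

Reasoning: chi_1(7) = zeta_8^(1*7) = zeta_8^7. Since zeta_8^8 = 1, this equals zeta_8^7 = exp(2*pi*i*7/8) = exp(-I*pi/4).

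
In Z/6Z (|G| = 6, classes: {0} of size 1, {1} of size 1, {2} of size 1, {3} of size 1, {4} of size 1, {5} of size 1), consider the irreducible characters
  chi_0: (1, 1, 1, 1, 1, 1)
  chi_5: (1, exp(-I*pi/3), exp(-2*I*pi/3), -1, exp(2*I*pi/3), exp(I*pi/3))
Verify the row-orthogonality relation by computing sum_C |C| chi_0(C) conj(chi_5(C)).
Sum = 0; so <chi_0, chi_5> = 0 (distinct irreducibles are orthogonal).

Working: Compute term by term over conjugacy classes (|C| * chi_0(C) * conj(chi_5(C))):
  1*(1)*conj(1) + 1*(1)*conj(exp(-I*pi/3)) + 1*(1)*conj(exp(-2*I*pi/3)) + 1*(1)*conj(-1) + 1*(1)*conj(exp(2*I*pi/3)) + 1*(1)*conj(exp(I*pi/3))
  = (1) + (exp(I*pi/3)) + (exp(2*I*pi/3)) + (-1) + (exp(-2*I*pi/3)) + (exp(-I*pi/3))
  = 0.
(Exp terms are combined using exp(i*s)*conj(exp(i*t)) = exp(i*(s-t)), and sums of them are collapsed using the identity that for every m > 1 the m distinct m-th roots of unity sum to 0, e.g. 1 + exp(2*I*pi/3) + exp(-2*I*pi/3) = 0.)
Dividing by |G| = 6 gives 0/6 = 0, matching the row-orthogonality relation <chi_0, chi_5> = [chi_0 = chi_5].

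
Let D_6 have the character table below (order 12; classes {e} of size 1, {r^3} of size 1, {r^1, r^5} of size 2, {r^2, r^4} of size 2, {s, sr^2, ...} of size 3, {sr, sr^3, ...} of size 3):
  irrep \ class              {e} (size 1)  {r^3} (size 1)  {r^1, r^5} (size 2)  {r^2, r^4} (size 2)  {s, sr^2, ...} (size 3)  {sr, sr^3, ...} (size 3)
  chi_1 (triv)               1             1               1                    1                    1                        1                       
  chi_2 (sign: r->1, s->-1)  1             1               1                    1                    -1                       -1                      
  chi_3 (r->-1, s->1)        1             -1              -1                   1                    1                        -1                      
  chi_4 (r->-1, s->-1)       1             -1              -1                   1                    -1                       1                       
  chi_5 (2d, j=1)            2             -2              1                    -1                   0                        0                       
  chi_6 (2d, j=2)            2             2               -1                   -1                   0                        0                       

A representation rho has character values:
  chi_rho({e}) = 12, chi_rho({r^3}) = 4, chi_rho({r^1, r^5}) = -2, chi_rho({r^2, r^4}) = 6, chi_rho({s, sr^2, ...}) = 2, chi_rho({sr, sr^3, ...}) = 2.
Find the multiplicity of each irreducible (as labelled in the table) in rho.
Multiplicities: chi_1: 3, chi_2: 1, chi_3: 2, chi_4: 2, chi_5: 0, chi_6: 2.

Use <chi_rho, chi> = (1/|G|) sum_C |C| * chi_rho(C) * conj(chi(C)) with |G| = 12 for each irreducible chi in the table:
  <chi_rho, chi_1> = (1/12)[1*(12)*conj(1) + 1*(4)*conj(1) + 2*(-2)*conj(1) + 2*(6)*conj(1) + 3*(2)*conj(1) + 3*(2)*conj(1)]
      = (1/12)[(12) + (4) + (-4) + (12) + (6) + (6)] = 36/12 = 3
  <chi_rho, chi_2> = (1/12)[1*(12)*conj(1) + 1*(4)*conj(1) + 2*(-2)*conj(1) + 2*(6)*conj(1) + 3*(2)*conj(-1) + 3*(2)*conj(-1)]
      = (1/12)[(12) + (4) + (-4) + (12) + (-6) + (-6)] = 12/12 = 1
  <chi_rho, chi_3> = (1/12)[1*(12)*conj(1) + 1*(4)*conj(-1) + 2*(-2)*conj(-1) + 2*(6)*conj(1) + 3*(2)*conj(1) + 3*(2)*conj(-1)]
      = (1/12)[(12) + (-4) + (4) + (12) + (6) + (-6)] = 24/12 = 2
  <chi_rho, chi_4> = (1/12)[1*(12)*conj(1) + 1*(4)*conj(-1) + 2*(-2)*conj(-1) + 2*(6)*conj(1) + 3*(2)*conj(-1) + 3*(2)*conj(1)]
      = (1/12)[(12) + (-4) + (4) + (12) + (-6) + (6)] = 24/12 = 2
  <chi_rho, chi_5> = (1/12)[1*(12)*conj(2) + 1*(4)*conj(-2) + 2*(-2)*conj(1) + 2*(6)*conj(-1) + 3*(2)*conj(0) + 3*(2)*conj(0)]
      = (1/12)[(24) + (-8) + (-4) + (-12) + (0) + (0)] = 0/12 = 0
  <chi_rho, chi_6> = (1/12)[1*(12)*conj(2) + 1*(4)*conj(2) + 2*(-2)*conj(-1) + 2*(6)*conj(-1) + 3*(2)*conj(0) + 3*(2)*conj(0)]
      = (1/12)[(24) + (8) + (4) + (-12) + (0) + (0)] = 24/12 = 2
Dimension check: dim(rho) = sum (mult * dim) = 3*1 + 1*1 + 2*1 + 2*1 + 0*2 + 2*2 = 12 = chi_rho(e) = 12.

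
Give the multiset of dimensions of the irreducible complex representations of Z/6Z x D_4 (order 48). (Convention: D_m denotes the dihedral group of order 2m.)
Dimensions: 1, 1, 1, 1, 1, 1, 1, 1, 1, 1, 1, 1, 1, 1, 1, 1, 1, 1, 1, 1, 1, 1, 1, 1, 2, 2, 2, 2, 2, 2

Justification: There are 30 irreducibles (= number of conjugacy classes). Their dimensions d_i satisfy sum d_i^2 = |G| = 48: 1 + 1 + 1 + 1 + 1 + 1 + 1 + 1 + 1 + 1 + 1 + 1 + 1 + 1 + 1 + 1 + 1 + 1 + 1 + 1 + 1 + 1 + 1 + 1 + 4 + 4 + 4 + 4 + 4 + 4 = 48. (For the product with Z/6Z: each of the 6 1-dim characters of Z/6Z tensors with each irrep of D_4, giving 6 copies of each D_4-dimension.)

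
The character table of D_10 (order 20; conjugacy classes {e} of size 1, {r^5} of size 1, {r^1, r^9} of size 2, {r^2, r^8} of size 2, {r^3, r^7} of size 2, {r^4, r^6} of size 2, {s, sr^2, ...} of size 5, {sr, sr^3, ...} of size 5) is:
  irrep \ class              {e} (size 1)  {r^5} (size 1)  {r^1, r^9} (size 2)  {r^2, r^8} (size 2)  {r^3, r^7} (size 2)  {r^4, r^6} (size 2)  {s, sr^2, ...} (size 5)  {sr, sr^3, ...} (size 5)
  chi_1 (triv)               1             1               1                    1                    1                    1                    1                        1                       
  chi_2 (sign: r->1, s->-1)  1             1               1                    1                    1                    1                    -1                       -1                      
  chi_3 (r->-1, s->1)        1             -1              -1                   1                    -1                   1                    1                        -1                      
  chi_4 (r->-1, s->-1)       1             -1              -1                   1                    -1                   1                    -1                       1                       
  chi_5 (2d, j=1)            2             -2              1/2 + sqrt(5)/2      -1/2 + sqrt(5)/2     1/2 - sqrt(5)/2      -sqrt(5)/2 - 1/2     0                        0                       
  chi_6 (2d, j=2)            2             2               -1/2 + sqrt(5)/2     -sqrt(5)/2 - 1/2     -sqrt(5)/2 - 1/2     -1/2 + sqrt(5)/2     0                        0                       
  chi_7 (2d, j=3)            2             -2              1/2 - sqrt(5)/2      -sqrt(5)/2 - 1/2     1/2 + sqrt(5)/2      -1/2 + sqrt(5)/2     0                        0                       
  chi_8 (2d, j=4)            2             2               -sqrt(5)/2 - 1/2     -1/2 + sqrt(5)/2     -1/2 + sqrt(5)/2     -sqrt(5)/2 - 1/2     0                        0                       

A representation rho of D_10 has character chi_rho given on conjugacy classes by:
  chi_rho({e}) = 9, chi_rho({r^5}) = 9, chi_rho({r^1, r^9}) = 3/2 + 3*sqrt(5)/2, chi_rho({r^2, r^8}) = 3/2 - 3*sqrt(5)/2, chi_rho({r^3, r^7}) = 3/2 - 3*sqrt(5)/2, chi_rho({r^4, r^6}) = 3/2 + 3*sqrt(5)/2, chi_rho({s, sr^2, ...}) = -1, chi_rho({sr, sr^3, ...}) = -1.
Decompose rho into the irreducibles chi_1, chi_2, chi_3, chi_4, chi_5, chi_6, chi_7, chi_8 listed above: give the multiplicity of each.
Multiplicities: chi_1: 1, chi_2: 2, chi_3: 0, chi_4: 0, chi_5: 0, chi_6: 3, chi_7: 0, chi_8: 0.

Proof sketch: Use <chi_rho, chi> = (1/|G|) sum_C |C| * chi_rho(C) * conj(chi(C)) with |G| = 20 for each irreducible chi in the table:
  <chi_rho, chi_1> = (1/20)[1*(9)*conj(1) + 1*(9)*conj(1) + 2*(3/2 + 3*sqrt(5)/2)*conj(1) + 2*(3/2 - 3*sqrt(5)/2)*conj(1) + 2*(3/2 - 3*sqrt(5)/2)*conj(1) + 2*(3/2 + 3*sqrt(5)/2)*conj(1) + 5*(-1)*conj(1) + 5*(-1)*conj(1)]
      = (1/20)[(9) + (9) + (3 + 3*sqrt(5)) + (3 - 3*sqrt(5)) + (3 - 3*sqrt(5)) + (3 + 3*sqrt(5)) + (-5) + (-5)] = 20/20 = 1
  <chi_rho, chi_2> = (1/20)[1*(9)*conj(1) + 1*(9)*conj(1) + 2*(3/2 + 3*sqrt(5)/2)*conj(1) + 2*(3/2 - 3*sqrt(5)/2)*conj(1) + 2*(3/2 - 3*sqrt(5)/2)*conj(1) + 2*(3/2 + 3*sqrt(5)/2)*conj(1) + 5*(-1)*conj(-1) + 5*(-1)*conj(-1)]
      = (1/20)[(9) + (9) + (3 + 3*sqrt(5)) + (3 - 3*sqrt(5)) + (3 - 3*sqrt(5)) + (3 + 3*sqrt(5)) + (5) + (5)] = 40/20 = 2
  <chi_rho, chi_3> = (1/20)[1*(9)*conj(1) + 1*(9)*conj(-1) + 2*(3/2 + 3*sqrt(5)/2)*conj(-1) + 2*(3/2 - 3*sqrt(5)/2)*conj(1) + 2*(3/2 - 3*sqrt(5)/2)*conj(-1) + 2*(3/2 + 3*sqrt(5)/2)*conj(1) + 5*(-1)*conj(1) + 5*(-1)*conj(-1)]
      = (1/20)[(9) + (-9) + (-3*sqrt(5) - 3) + (3 - 3*sqrt(5)) + (-3 + 3*sqrt(5)) + (3 + 3*sqrt(5)) + (-5) + (5)] = 0/20 = 0
  <chi_rho, chi_4> = (1/20)[1*(9)*conj(1) + 1*(9)*conj(-1) + 2*(3/2 + 3*sqrt(5)/2)*conj(-1) + 2*(3/2 - 3*sqrt(5)/2)*conj(1) + 2*(3/2 - 3*sqrt(5)/2)*conj(-1) + 2*(3/2 + 3*sqrt(5)/2)*conj(1) + 5*(-1)*conj(-1) + 5*(-1)*conj(1)]
      = (1/20)[(9) + (-9) + (-3*sqrt(5) - 3) + (3 - 3*sqrt(5)) + (-3 + 3*sqrt(5)) + (3 + 3*sqrt(5)) + (5) + (-5)] = 0/20 = 0
  <chi_rho, chi_5> = (1/20)[1*(9)*conj(2) + 1*(9)*conj(-2) + 2*(3/2 + 3*sqrt(5)/2)*conj(1/2 + sqrt(5)/2) + 2*(3/2 - 3*sqrt(5)/2)*conj(-1/2 + sqrt(5)/2) + 2*(3/2 - 3*sqrt(5)/2)*conj(1/2 - sqrt(5)/2) + 2*(3/2 + 3*sqrt(5)/2)*conj(-sqrt(5)/2 - 1/2) + 5*(-1)*conj(0) + 5*(-1)*conj(0)]
      = (1/20)[(18) + (-18) + (3*sqrt(5) + 9) + (-9 + 3*sqrt(5)) + (9 - 3*sqrt(5)) + (-9 - 3*sqrt(5)) + (0) + (0)] = 0/20 = 0
  <chi_rho, chi_6> = (1/20)[1*(9)*conj(2) + 1*(9)*conj(2) + 2*(3/2 + 3*sqrt(5)/2)*conj(-1/2 + sqrt(5)/2) + 2*(3/2 - 3*sqrt(5)/2)*conj(-sqrt(5)/2 - 1/2) + 2*(3/2 - 3*sqrt(5)/2)*conj(-sqrt(5)/2 - 1/2) + 2*(3/2 + 3*sqrt(5)/2)*conj(-1/2 + sqrt(5)/2) + 5*(-1)*conj(0) + 5*(-1)*conj(0)]
      = (1/20)[(18) + (18) + (6) + (6) + (6) + (6) + (0) + (0)] = 60/20 = 3
  <chi_rho, chi_7> = (1/20)[1*(9)*conj(2) + 1*(9)*conj(-2) + 2*(3/2 + 3*sqrt(5)/2)*conj(1/2 - sqrt(5)/2) + 2*(3/2 - 3*sqrt(5)/2)*conj(-sqrt(5)/2 - 1/2) + 2*(3/2 - 3*sqrt(5)/2)*conj(1/2 + sqrt(5)/2) + 2*(3/2 + 3*sqrt(5)/2)*conj(-1/2 + sqrt(5)/2) + 5*(-1)*conj(0) + 5*(-1)*conj(0)]
      = (1/20)[(18) + (-18) + (-6) + (6) + (-6) + (6) + (0) + (0)] = 0/20 = 0
  <chi_rho, chi_8> = (1/20)[1*(9)*conj(2) + 1*(9)*conj(2) + 2*(3/2 + 3*sqrt(5)/2)*conj(-sqrt(5)/2 - 1/2) + 2*(3/2 - 3*sqrt(5)/2)*conj(-1/2 + sqrt(5)/2) + 2*(3/2 - 3*sqrt(5)/2)*conj(-1/2 + sqrt(5)/2) + 2*(3/2 + 3*sqrt(5)/2)*conj(-sqrt(5)/2 - 1/2) + 5*(-1)*conj(0) + 5*(-1)*conj(0)]
      = (1/20)[(18) + (18) + (-9 - 3*sqrt(5)) + (-9 + 3*sqrt(5)) + (-9 + 3*sqrt(5)) + (-9 - 3*sqrt(5)) + (0) + (0)] = 0/20 = 0
Dimension check: dim(rho) = sum (mult * dim) = 1*1 + 2*1 + 0*1 + 0*1 + 0*2 + 3*2 + 0*2 + 0*2 = 9 = chi_rho(e) = 9.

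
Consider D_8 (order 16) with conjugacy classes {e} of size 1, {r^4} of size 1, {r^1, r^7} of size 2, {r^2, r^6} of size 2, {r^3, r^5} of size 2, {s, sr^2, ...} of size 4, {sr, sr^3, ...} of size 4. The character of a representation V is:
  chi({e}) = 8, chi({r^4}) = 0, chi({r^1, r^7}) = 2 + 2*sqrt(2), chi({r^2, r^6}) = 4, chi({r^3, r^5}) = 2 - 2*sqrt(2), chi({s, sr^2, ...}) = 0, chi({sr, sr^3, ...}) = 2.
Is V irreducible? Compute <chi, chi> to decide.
Not irreducible (reducible): <chi, chi> = 10 > 1.

Reasoning: <chi, chi> = (1/|G|) sum_C |C| * |chi(C)|^2 = (1/16)[1*|8|^2 + 1*|0|^2 + 2*|2 + 2*sqrt(2)|^2 + 2*|4|^2 + 2*|2 - 2*sqrt(2)|^2 + 4*|0|^2 + 4*|2|^2]
  = (1/16)[(64) + (0) + (16*sqrt(2) + 24) + (32) + (24 - 16*sqrt(2)) + (0) + (16)] = 160/16 = 10.
A character is irreducible iff <chi, chi> = 1, so this representation is reducible.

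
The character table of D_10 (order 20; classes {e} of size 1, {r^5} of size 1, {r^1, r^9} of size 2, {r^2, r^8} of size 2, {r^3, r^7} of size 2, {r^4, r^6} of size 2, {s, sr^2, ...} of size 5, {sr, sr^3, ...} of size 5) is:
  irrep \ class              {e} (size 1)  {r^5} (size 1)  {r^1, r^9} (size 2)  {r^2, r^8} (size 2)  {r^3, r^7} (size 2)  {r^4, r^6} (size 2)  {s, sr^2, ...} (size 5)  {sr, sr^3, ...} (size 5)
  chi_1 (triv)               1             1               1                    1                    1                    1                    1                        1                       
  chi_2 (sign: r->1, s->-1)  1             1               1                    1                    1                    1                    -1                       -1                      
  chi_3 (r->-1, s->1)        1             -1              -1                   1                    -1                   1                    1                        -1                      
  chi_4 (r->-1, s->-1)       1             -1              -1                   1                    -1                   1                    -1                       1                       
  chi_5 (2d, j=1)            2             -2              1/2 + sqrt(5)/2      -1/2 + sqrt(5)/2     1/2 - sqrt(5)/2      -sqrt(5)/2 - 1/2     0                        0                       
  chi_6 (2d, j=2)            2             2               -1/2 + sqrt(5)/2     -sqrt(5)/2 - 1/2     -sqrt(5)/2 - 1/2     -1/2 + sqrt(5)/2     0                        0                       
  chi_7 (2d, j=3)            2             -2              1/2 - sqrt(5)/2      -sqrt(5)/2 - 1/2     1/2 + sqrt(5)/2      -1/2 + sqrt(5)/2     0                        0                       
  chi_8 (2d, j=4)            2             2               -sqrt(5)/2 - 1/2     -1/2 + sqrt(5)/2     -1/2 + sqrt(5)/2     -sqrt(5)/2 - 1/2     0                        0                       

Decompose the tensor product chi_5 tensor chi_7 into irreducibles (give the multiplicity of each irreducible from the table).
chi_5 tensor chi_7 = chi_6 + chi_8 (all other irreducibles have multiplicity 0).

The character of a tensor product is the pointwise product (chi_5 * chi_7)(C) = chi_5(C) * chi_7(C):
  {e}: (2)*(2), {r^5}: (-2)*(-2), {r^1, r^9}: (1/2 + sqrt(5)/2)*(1/2 - sqrt(5)/2), {r^2, r^8}: (-1/2 + sqrt(5)/2)*(-sqrt(5)/2 - 1/2), {r^3, r^7}: (1/2 - sqrt(5)/2)*(1/2 + sqrt(5)/2), {r^4, r^6}: (-sqrt(5)/2 - 1/2)*(-1/2 + sqrt(5)/2), {s, sr^2, ...}: (0)*(0), {sr, sr^3, ...}: (0)*(0)
so (chi_5 * chi_7) takes values
  {e} -> 4, {r^5} -> 4, {r^1, r^9} -> -1, {r^2, r^8} -> -1, {r^3, r^7} -> -1, {r^4, r^6} -> -1, {s, sr^2, ...} -> 0, {sr, sr^3, ...} -> 0.
Now take the inner product of this character with each irreducible chi from the table, <chi_5*chi_7, chi> = (1/20) sum_C |C| (chi_5*chi_7)(C) conj(chi(C)):
  <chi_5*chi_7, chi_1> = (1/20)[1*(4)*conj(1) + 1*(4)*conj(1) + 2*(-1)*conj(1) + 2*(-1)*conj(1) + 2*(-1)*conj(1) + 2*(-1)*conj(1) + 5*(0)*conj(1) + 5*(0)*conj(1)]
      = (1/20)[(4) + (4) + (-2) + (-2) + (-2) + (-2) + (0) + (0)] = 0/20 = 0
  <chi_5*chi_7, chi_2> = (1/20)[1*(4)*conj(1) + 1*(4)*conj(1) + 2*(-1)*conj(1) + 2*(-1)*conj(1) + 2*(-1)*conj(1) + 2*(-1)*conj(1) + 5*(0)*conj(-1) + 5*(0)*conj(-1)]
      = (1/20)[(4) + (4) + (-2) + (-2) + (-2) + (-2) + (0) + (0)] = 0/20 = 0
  <chi_5*chi_7, chi_3> = (1/20)[1*(4)*conj(1) + 1*(4)*conj(-1) + 2*(-1)*conj(-1) + 2*(-1)*conj(1) + 2*(-1)*conj(-1) + 2*(-1)*conj(1) + 5*(0)*conj(1) + 5*(0)*conj(-1)]
      = (1/20)[(4) + (-4) + (2) + (-2) + (2) + (-2) + (0) + (0)] = 0/20 = 0
  <chi_5*chi_7, chi_4> = (1/20)[1*(4)*conj(1) + 1*(4)*conj(-1) + 2*(-1)*conj(-1) + 2*(-1)*conj(1) + 2*(-1)*conj(-1) + 2*(-1)*conj(1) + 5*(0)*conj(-1) + 5*(0)*conj(1)]
      = (1/20)[(4) + (-4) + (2) + (-2) + (2) + (-2) + (0) + (0)] = 0/20 = 0
  <chi_5*chi_7, chi_5> = (1/20)[1*(4)*conj(2) + 1*(4)*conj(-2) + 2*(-1)*conj(1/2 + sqrt(5)/2) + 2*(-1)*conj(-1/2 + sqrt(5)/2) + 2*(-1)*conj(1/2 - sqrt(5)/2) + 2*(-1)*conj(-sqrt(5)/2 - 1/2) + 5*(0)*conj(0) + 5*(0)*conj(0)]
      = (1/20)[(8) + (-8) + (-sqrt(5) - 1) + (1 - sqrt(5)) + (-1 + sqrt(5)) + (1 + sqrt(5)) + (0) + (0)] = 0/20 = 0
  <chi_5*chi_7, chi_6> = (1/20)[1*(4)*conj(2) + 1*(4)*conj(2) + 2*(-1)*conj(-1/2 + sqrt(5)/2) + 2*(-1)*conj(-sqrt(5)/2 - 1/2) + 2*(-1)*conj(-sqrt(5)/2 - 1/2) + 2*(-1)*conj(-1/2 + sqrt(5)/2) + 5*(0)*conj(0) + 5*(0)*conj(0)]
      = (1/20)[(8) + (8) + (1 - sqrt(5)) + (1 + sqrt(5)) + (1 + sqrt(5)) + (1 - sqrt(5)) + (0) + (0)] = 20/20 = 1
  <chi_5*chi_7, chi_7> = (1/20)[1*(4)*conj(2) + 1*(4)*conj(-2) + 2*(-1)*conj(1/2 - sqrt(5)/2) + 2*(-1)*conj(-sqrt(5)/2 - 1/2) + 2*(-1)*conj(1/2 + sqrt(5)/2) + 2*(-1)*conj(-1/2 + sqrt(5)/2) + 5*(0)*conj(0) + 5*(0)*conj(0)]
      = (1/20)[(8) + (-8) + (-1 + sqrt(5)) + (1 + sqrt(5)) + (-sqrt(5) - 1) + (1 - sqrt(5)) + (0) + (0)] = 0/20 = 0
  <chi_5*chi_7, chi_8> = (1/20)[1*(4)*conj(2) + 1*(4)*conj(2) + 2*(-1)*conj(-sqrt(5)/2 - 1/2) + 2*(-1)*conj(-1/2 + sqrt(5)/2) + 2*(-1)*conj(-1/2 + sqrt(5)/2) + 2*(-1)*conj(-sqrt(5)/2 - 1/2) + 5*(0)*conj(0) + 5*(0)*conj(0)]
      = (1/20)[(8) + (8) + (1 + sqrt(5)) + (1 - sqrt(5)) + (1 - sqrt(5)) + (1 + sqrt(5)) + (0) + (0)] = 20/20 = 1
Hence the multiplicities are chi_6: 1, chi_8: 1. Dimension check: dim(chi_5)*dim(chi_7) = 2*2 = 4 and sum (mult * dim) = 1*2 + 1*2 = 4.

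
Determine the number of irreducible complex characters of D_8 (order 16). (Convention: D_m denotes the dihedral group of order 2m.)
7

Justification: The number of irreducible complex representations of a finite group equals its number of conjugacy classes. D_8 has 7 conjugacy classes (n/2 + 3 for n even), so D_8 (order 16) has exactly 7 irreducible complex representations.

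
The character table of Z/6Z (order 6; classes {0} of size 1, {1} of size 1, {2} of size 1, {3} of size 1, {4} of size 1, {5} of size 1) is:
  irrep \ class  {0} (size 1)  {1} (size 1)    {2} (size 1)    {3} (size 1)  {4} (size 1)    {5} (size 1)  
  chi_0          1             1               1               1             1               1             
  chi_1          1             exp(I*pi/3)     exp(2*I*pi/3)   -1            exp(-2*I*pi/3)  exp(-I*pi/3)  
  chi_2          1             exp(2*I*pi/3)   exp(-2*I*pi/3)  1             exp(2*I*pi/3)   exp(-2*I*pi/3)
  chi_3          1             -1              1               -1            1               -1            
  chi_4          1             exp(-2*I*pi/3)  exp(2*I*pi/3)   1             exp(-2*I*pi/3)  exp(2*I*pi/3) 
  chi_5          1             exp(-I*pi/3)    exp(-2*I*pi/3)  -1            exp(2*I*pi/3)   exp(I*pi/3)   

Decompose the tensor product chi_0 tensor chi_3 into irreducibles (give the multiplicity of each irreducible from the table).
chi_0 tensor chi_3 = chi_3 (all other irreducibles have multiplicity 0).

Argument: The character of a tensor product is the pointwise product (chi_0 * chi_3)(C) = chi_0(C) * chi_3(C):
  {0}: (1)*(1), {1}: (1)*(-1), {2}: (1)*(1), {3}: (1)*(-1), {4}: (1)*(1), {5}: (1)*(-1)
so (chi_0 * chi_3) takes values
  {0} -> 1, {1} -> -1, {2} -> 1, {3} -> -1, {4} -> 1, {5} -> -1.
Now take the inner product of this character with each irreducible chi from the table, <chi_0*chi_3, chi> = (1/6) sum_C |C| (chi_0*chi_3)(C) conj(chi(C)):
  <chi_0*chi_3, chi_0> = (1/6)[1*(1)*conj(1) + 1*(-1)*conj(1) + 1*(1)*conj(1) + 1*(-1)*conj(1) + 1*(1)*conj(1) + 1*(-1)*conj(1)]
      = (1/6)[(1) + (-1) + (1) + (-1) + (1) + (-1)] = 0/6 = 0
  <chi_0*chi_3, chi_1> = (1/6)[1*(1)*conj(1) + 1*(-1)*conj(exp(I*pi/3)) + 1*(1)*conj(exp(2*I*pi/3)) + 1*(-1)*conj(-1) + 1*(1)*conj(exp(-2*I*pi/3)) + 1*(-1)*conj(exp(-I*pi/3))]
      = (1/6)[(1) + (-exp(-I*pi/3)) + (exp(-2*I*pi/3)) + (1) + (exp(2*I*pi/3)) + (-exp(I*pi/3))] = 0/6 = 0
  <chi_0*chi_3, chi_2> = (1/6)[1*(1)*conj(1) + 1*(-1)*conj(exp(2*I*pi/3)) + 1*(1)*conj(exp(-2*I*pi/3)) + 1*(-1)*conj(1) + 1*(1)*conj(exp(2*I*pi/3)) + 1*(-1)*conj(exp(-2*I*pi/3))]
      = (1/6)[(1) + (-exp(-2*I*pi/3)) + (exp(2*I*pi/3)) + (-1) + (exp(-2*I*pi/3)) + (-exp(2*I*pi/3))] = 0/6 = 0
  <chi_0*chi_3, chi_3> = (1/6)[1*(1)*conj(1) + 1*(-1)*conj(-1) + 1*(1)*conj(1) + 1*(-1)*conj(-1) + 1*(1)*conj(1) + 1*(-1)*conj(-1)]
      = (1/6)[(1) + (1) + (1) + (1) + (1) + (1)] = 6/6 = 1
  <chi_0*chi_3, chi_4> = (1/6)[1*(1)*conj(1) + 1*(-1)*conj(exp(-2*I*pi/3)) + 1*(1)*conj(exp(2*I*pi/3)) + 1*(-1)*conj(1) + 1*(1)*conj(exp(-2*I*pi/3)) + 1*(-1)*conj(exp(2*I*pi/3))]
      = (1/6)[(1) + (-exp(2*I*pi/3)) + (exp(-2*I*pi/3)) + (-1) + (exp(2*I*pi/3)) + (-exp(-2*I*pi/3))] = 0/6 = 0
  <chi_0*chi_3, chi_5> = (1/6)[1*(1)*conj(1) + 1*(-1)*conj(exp(-I*pi/3)) + 1*(1)*conj(exp(-2*I*pi/3)) + 1*(-1)*conj(-1) + 1*(1)*conj(exp(2*I*pi/3)) + 1*(-1)*conj(exp(I*pi/3))]
      = (1/6)[(1) + (-exp(I*pi/3)) + (exp(2*I*pi/3)) + (1) + (exp(-2*I*pi/3)) + (-exp(-I*pi/3))] = 0/6 = 0
(Exp terms are combined using exp(i*s)*conj(exp(i*t)) = exp(i*(s-t)), and sums of them are collapsed using the identity that for every m > 1 the m distinct m-th roots of unity sum to 0, e.g. 1 + exp(2*I*pi/3) + exp(-2*I*pi/3) = 0.)
Hence the multiplicities are chi_3: 1. Dimension check: dim(chi_0)*dim(chi_3) = 1*1 = 1 and sum (mult * dim) = 1*1 = 1.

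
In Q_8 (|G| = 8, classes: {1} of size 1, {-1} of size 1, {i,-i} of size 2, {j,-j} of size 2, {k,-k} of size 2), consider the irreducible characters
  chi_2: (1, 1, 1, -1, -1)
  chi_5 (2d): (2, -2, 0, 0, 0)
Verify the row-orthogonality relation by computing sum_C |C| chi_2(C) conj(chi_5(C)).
Sum = 0; so <chi_2, chi_5> = 0 (distinct irreducibles are orthogonal).

Derivation: Compute term by term over conjugacy classes (|C| * chi_2(C) * conj(chi_5(C))):
  1*(1)*conj(2) + 1*(1)*conj(-2) + 2*(1)*conj(0) + 2*(-1)*conj(0) + 2*(-1)*conj(0)
  = (2) + (-2) + (0) + (0) + (0)
  = 0.
Dividing by |G| = 8 gives 0/8 = 0, matching the row-orthogonality relation <chi_2, chi_5> = [chi_2 = chi_5].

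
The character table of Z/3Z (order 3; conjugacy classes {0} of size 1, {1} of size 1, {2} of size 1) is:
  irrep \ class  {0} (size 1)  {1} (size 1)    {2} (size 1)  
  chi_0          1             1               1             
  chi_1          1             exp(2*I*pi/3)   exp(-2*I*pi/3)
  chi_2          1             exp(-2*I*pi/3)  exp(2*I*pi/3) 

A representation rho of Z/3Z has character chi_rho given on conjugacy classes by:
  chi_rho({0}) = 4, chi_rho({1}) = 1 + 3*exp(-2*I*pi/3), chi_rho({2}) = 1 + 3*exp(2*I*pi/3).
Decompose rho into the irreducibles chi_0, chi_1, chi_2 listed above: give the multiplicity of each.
Multiplicities: chi_0: 1, chi_1: 0, chi_2: 3.

Use <chi_rho, chi> = (1/|G|) sum_C |C| * chi_rho(C) * conj(chi(C)) with |G| = 3 for each irreducible chi in the table:
  <chi_rho, chi_0> = (1/3)[1*(4)*conj(1) + 1*(1 + 3*exp(-2*I*pi/3))*conj(1) + 1*(1 + 3*exp(2*I*pi/3))*conj(1)]
      = (1/3)[(4) + (1 + 3*exp(-2*I*pi/3)) + (1 + 3*exp(2*I*pi/3))] = 3/3 = 1
  <chi_rho, chi_1> = (1/3)[1*(4)*conj(1) + 1*(1 + 3*exp(-2*I*pi/3))*conj(exp(2*I*pi/3)) + 1*(1 + 3*exp(2*I*pi/3))*conj(exp(-2*I*pi/3))]
      = (1/3)[(4) + (exp(-2*I*pi/3) + 3*exp(2*I*pi/3)) + (3*exp(-2*I*pi/3) + exp(2*I*pi/3))] = 0/3 = 0
  <chi_rho, chi_2> = (1/3)[1*(4)*conj(1) + 1*(1 + 3*exp(-2*I*pi/3))*conj(exp(-2*I*pi/3)) + 1*(1 + 3*exp(2*I*pi/3))*conj(exp(2*I*pi/3))]
      = (1/3)[(4) + (3 + exp(2*I*pi/3)) + (3 + exp(-2*I*pi/3))] = 9/3 = 3
(Exp terms are combined using exp(i*s)*conj(exp(i*t)) = exp(i*(s-t)), and sums of them are collapsed using the identity that for every m > 1 the m distinct m-th roots of unity sum to 0, e.g. 1 + exp(2*I*pi/3) + exp(-2*I*pi/3) = 0.)
Dimension check: dim(rho) = sum (mult * dim) = 1*1 + 0*1 + 3*1 = 4 = chi_rho(e) = 4.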